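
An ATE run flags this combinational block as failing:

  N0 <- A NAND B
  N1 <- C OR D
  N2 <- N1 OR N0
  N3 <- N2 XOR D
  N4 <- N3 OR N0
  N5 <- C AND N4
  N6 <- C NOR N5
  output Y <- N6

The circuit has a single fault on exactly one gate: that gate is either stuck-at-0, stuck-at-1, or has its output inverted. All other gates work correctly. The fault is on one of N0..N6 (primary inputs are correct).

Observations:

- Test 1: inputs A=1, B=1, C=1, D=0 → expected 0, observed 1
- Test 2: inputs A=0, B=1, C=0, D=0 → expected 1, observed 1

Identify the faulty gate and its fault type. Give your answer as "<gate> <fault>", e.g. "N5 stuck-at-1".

Fault-free values for test 1 (A=1, B=1, C=1, D=0): N0=0, N1=1, N2=1, N3=1, N4=1, N5=1, N6=0, giving Y=0. Observed 1.
Test 1: faults giving observed 1 are {N6 stuck-at-1, N6 inverted output}.
Test 2 (A=0, B=1, C=0, D=0): fault-free N0=1, N1=0, N2=1, N3=1, N4=1, N5=0, N6=1 → 1; observed 1. Eliminates N6 inverted output.
Only N6 stuck-at-1 is consistent with every test.

N6 stuck-at-1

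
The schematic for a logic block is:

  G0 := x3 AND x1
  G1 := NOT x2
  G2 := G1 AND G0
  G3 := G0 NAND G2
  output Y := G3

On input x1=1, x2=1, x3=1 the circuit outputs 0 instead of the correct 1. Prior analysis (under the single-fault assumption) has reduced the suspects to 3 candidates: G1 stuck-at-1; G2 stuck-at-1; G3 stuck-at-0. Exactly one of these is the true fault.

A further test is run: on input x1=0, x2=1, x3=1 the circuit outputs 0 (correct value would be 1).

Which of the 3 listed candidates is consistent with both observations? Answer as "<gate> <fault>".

G3 stuck-at-0

Evaluate each candidate on input x1=0, x2=1, x3=1:
  G1 stuck-at-1: G0=0, G1=1 [stuck-at-1], G2=0, G3=1 → 1 — eliminated
  G2 stuck-at-1: G0=0, G1=0, G2=1 [stuck-at-1], G3=1 → 1 — eliminated
  G3 stuck-at-0: G0=0, G1=0, G2=0, G3=0 [stuck-at-0] → 0 — matches
Only G3 stuck-at-0 reproduces the observed 0.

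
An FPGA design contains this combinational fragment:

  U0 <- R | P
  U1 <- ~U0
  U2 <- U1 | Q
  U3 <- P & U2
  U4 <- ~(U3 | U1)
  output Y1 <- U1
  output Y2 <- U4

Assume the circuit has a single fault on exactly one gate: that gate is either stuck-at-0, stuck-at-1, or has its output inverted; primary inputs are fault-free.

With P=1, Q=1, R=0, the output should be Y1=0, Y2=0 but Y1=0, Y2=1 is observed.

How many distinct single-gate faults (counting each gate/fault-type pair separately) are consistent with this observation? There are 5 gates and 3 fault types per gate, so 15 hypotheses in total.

6

Fault-free: U0=1, U1=0, U2=1, U3=1, U4=0 → Y1=0, Y2=0. Observed Y1=0, Y2=1.
  U0: none of the 3 fault types match ✗
  U1: none of the 3 fault types match ✗
  U2: stuck-at-0, inverted output ✓; others ✗
  U3: stuck-at-0, inverted output ✓; others ✗
  U4: stuck-at-1, inverted output ✓; others ✗
Consistent faults: {U2 stuck-at-0, U2 inverted output, U3 stuck-at-0, U3 inverted output, U4 stuck-at-1, U4 inverted output} — 6 in all.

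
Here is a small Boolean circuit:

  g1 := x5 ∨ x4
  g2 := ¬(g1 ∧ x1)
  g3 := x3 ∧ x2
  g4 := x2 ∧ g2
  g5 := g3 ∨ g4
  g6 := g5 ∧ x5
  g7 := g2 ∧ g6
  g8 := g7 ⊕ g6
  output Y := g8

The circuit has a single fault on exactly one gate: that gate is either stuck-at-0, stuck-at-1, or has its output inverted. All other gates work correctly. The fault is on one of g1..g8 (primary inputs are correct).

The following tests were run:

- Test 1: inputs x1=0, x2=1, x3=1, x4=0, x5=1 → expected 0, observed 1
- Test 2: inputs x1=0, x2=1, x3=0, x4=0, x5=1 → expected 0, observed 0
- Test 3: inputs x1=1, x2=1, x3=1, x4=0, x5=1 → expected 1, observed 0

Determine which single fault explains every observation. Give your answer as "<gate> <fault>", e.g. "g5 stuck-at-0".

g2 inverted output

Fault-free values for test 1 (x1=0, x2=1, x3=1, x4=0, x5=1): g1=1, g2=1, g3=1, g4=1, g5=1, g6=1, g7=1, g8=0, giving Y=0. Observed 1.
Test 1: faults giving observed 1 are {g2 stuck-at-0, g2 inverted output, g7 stuck-at-0, g7 inverted output, g8 stuck-at-1, g8 inverted output}.
Test 2 (x1=0, x2=1, x3=0, x4=0, x5=1): fault-free g1=1, g2=1, g3=0, g4=1, g5=1, g6=1, g7=1, g8=0 → 0; observed 0. Eliminates g7 stuck-at-0, g7 inverted output, g8 stuck-at-1, g8 inverted output.
Test 3 (x1=1, x2=1, x3=1, x4=0, x5=1): fault-free g1=1, g2=0, g3=1, g4=0, g5=1, g6=1, g7=0, g8=1 → 1; observed 0. Eliminates g2 stuck-at-0.
Only g2 inverted output is consistent with every test.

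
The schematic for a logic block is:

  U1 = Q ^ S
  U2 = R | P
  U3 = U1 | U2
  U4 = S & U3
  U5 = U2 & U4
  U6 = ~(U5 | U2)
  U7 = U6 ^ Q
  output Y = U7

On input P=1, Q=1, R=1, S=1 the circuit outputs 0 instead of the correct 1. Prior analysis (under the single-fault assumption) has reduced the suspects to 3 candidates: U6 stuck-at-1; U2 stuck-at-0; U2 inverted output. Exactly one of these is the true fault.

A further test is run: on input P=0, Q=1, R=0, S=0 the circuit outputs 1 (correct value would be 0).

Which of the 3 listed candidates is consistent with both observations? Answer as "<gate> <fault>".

Evaluate each candidate on input P=0, Q=1, R=0, S=0:
  U6 stuck-at-1: U1=1, U2=0, U3=1, U4=0, U5=0, U6=1 [stuck-at-1], U7=0 → 0 — eliminated
  U2 stuck-at-0: U1=1, U2=0 [stuck-at-0], U3=1, U4=0, U5=0, U6=1, U7=0 → 0 — eliminated
  U2 inverted output: U1=1, U2=1 [inverted output], U3=1, U4=0, U5=0, U6=0, U7=1 → 1 — matches
Only U2 inverted output reproduces the observed 1.

U2 inverted output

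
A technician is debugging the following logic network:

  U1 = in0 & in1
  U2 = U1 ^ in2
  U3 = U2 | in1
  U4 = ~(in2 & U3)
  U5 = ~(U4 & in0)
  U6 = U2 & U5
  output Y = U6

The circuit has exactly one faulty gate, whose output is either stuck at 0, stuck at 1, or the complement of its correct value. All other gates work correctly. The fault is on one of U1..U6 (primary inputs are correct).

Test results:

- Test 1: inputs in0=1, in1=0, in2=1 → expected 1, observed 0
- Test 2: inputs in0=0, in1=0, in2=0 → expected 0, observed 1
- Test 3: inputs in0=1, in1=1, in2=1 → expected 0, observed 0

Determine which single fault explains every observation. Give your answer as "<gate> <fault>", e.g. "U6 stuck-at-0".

U1 stuck-at-1

Fault-free values for test 1 (in0=1, in1=0, in2=1): U1=0, U2=1, U3=1, U4=0, U5=1, U6=1, giving Y=1. Observed 0.
Test 1: faults giving observed 0 are {U1 stuck-at-1, U1 inverted output, U2 stuck-at-0, U2 inverted output, U3 stuck-at-0, U3 inverted output, U4 stuck-at-1, U4 inverted output, U5 stuck-at-0, U5 inverted output, U6 stuck-at-0, U6 inverted output}.
Test 2 (in0=0, in1=0, in2=0): fault-free U1=0, U2=0, U3=0, U4=1, U5=1, U6=0 → 0; observed 1. Eliminates U2 stuck-at-0, U3 stuck-at-0, U3 inverted output, U4 stuck-at-1, U4 inverted output, U5 stuck-at-0, U5 inverted output, U6 stuck-at-0.
Test 3 (in0=1, in1=1, in2=1): fault-free U1=1, U2=0, U3=1, U4=0, U5=1, U6=0 → 0; observed 0. Eliminates U1 inverted output, U2 inverted output, U6 inverted output.
Only U1 stuck-at-1 is consistent with every test.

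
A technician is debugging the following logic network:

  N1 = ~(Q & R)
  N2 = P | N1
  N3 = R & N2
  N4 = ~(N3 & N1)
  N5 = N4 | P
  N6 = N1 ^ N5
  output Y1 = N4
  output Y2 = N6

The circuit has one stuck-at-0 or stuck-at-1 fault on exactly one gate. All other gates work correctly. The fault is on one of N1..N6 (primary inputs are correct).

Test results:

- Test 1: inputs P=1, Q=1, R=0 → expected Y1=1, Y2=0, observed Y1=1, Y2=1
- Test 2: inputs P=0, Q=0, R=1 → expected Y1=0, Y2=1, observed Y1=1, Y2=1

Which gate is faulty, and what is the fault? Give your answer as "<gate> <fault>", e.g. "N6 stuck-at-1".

Fault-free values for test 1 (P=1, Q=1, R=0): N1=1, N2=1, N3=0, N4=1, N5=1, N6=0, giving Y1=1, Y2=0. Observed Y1=1, Y2=1.
Test 1: faults giving observed Y1=1, Y2=1 are {N1 stuck-at-0, N5 stuck-at-0, N6 stuck-at-1}.
Test 2 (P=0, Q=0, R=1): fault-free N1=1, N2=1, N3=1, N4=0, N5=0, N6=1 → Y1=0, Y2=1; observed Y1=1, Y2=1. Eliminates N5 stuck-at-0, N6 stuck-at-1.
Only N1 stuck-at-0 is consistent with every test.

N1 stuck-at-0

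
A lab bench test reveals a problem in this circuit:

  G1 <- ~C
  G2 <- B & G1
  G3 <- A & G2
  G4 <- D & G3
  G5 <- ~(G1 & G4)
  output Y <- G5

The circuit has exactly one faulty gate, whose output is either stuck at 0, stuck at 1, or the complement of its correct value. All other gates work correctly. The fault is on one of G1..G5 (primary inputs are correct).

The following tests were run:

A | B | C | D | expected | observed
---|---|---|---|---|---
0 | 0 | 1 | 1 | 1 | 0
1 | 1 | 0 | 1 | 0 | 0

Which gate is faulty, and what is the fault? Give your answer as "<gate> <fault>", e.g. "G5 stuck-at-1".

G5 stuck-at-0

Fault-free values for test 1 (A=0, B=0, C=1, D=1): G1=0, G2=0, G3=0, G4=0, G5=1, giving Y=1. Observed 0.
Test 1: faults giving observed 0 are {G5 stuck-at-0, G5 inverted output}.
Test 2 (A=1, B=1, C=0, D=1): fault-free G1=1, G2=1, G3=1, G4=1, G5=0 → 0; observed 0. Eliminates G5 inverted output.
Only G5 stuck-at-0 is consistent with every test.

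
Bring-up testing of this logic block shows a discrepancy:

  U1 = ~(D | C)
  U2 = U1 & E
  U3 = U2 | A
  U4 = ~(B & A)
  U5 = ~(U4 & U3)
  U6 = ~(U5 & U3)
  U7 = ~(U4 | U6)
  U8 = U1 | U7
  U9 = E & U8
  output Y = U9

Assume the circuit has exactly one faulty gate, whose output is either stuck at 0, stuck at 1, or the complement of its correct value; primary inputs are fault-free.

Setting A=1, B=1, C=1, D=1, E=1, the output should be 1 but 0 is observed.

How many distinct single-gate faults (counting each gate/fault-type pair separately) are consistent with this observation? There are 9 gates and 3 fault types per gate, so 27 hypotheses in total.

14

Fault-free: U1=0, U2=0, U3=1, U4=0, U5=1, U6=0, U7=1, U8=1, U9=1 → 1. Observed 0.
  U1: none of the 3 fault types match ✗
  U2: none of the 3 fault types match ✗
  U3: stuck-at-0, inverted output ✓; others ✗
  U4: stuck-at-1, inverted output ✓; others ✗
  U5: stuck-at-0, inverted output ✓; others ✗
  U6: stuck-at-1, inverted output ✓; others ✗
  U7: stuck-at-0, inverted output ✓; others ✗
  U8: stuck-at-0, inverted output ✓; others ✗
  U9: stuck-at-0, inverted output ✓; others ✗
Consistent faults: {U3 stuck-at-0, U3 inverted output, U4 stuck-at-1, U4 inverted output, U5 stuck-at-0, U5 inverted output, U6 stuck-at-1, U6 inverted output, U7 stuck-at-0, U7 inverted output, U8 stuck-at-0, U8 inverted output, U9 stuck-at-0, U9 inverted output} — 14 in all.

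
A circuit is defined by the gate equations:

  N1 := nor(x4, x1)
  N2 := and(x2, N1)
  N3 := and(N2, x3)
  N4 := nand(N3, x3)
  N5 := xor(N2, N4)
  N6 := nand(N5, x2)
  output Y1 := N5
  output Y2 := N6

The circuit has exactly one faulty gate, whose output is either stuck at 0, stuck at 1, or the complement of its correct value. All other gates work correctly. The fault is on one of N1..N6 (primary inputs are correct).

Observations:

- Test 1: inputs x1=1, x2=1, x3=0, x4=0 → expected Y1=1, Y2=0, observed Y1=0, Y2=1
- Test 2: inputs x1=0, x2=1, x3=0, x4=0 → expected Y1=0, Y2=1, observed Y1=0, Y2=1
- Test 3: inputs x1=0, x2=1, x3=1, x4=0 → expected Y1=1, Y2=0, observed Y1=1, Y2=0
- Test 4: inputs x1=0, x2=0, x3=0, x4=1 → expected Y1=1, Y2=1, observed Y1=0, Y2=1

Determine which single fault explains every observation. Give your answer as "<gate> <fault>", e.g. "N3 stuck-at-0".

N2 stuck-at-1

Fault-free values for test 1 (x1=1, x2=1, x3=0, x4=0): N1=0, N2=0, N3=0, N4=1, N5=1, N6=0, giving Y1=1, Y2=0. Observed Y1=0, Y2=1.
Test 1: faults giving observed Y1=0, Y2=1 are {N1 stuck-at-1, N1 inverted output, N2 stuck-at-1, N2 inverted output, N4 stuck-at-0, N4 inverted output, N5 stuck-at-0, N5 inverted output}.
Test 2 (x1=0, x2=1, x3=0, x4=0): fault-free N1=1, N2=1, N3=0, N4=1, N5=0, N6=1 → Y1=0, Y2=1; observed Y1=0, Y2=1. Eliminates N1 inverted output, N2 inverted output, N4 stuck-at-0, N4 inverted output, N5 inverted output.
Test 3 (x1=0, x2=1, x3=1, x4=0): fault-free N1=1, N2=1, N3=1, N4=0, N5=1, N6=0 → Y1=1, Y2=0; observed Y1=1, Y2=0. Eliminates N5 stuck-at-0.
Test 4 (x1=0, x2=0, x3=0, x4=1): fault-free N1=0, N2=0, N3=0, N4=1, N5=1, N6=1 → Y1=1, Y2=1; observed Y1=0, Y2=1. Eliminates N1 stuck-at-1.
Only N2 stuck-at-1 is consistent with every test.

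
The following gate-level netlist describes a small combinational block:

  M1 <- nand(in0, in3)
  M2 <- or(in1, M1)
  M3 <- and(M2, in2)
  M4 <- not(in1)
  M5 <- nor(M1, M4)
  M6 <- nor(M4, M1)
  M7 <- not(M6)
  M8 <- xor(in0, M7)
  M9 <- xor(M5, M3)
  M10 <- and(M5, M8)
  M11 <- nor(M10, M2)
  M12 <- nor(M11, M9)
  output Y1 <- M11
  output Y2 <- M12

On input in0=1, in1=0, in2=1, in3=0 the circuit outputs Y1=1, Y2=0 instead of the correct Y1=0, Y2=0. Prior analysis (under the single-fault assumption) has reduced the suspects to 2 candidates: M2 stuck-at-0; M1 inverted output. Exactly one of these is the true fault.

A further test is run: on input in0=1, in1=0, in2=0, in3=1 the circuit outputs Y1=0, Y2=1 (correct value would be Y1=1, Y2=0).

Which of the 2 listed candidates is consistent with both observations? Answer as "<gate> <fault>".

M1 inverted output

Evaluate each candidate on input in0=1, in1=0, in2=0, in3=1:
  M2 stuck-at-0: M1=0, M2=0 [stuck-at-0], M3=0, M4=1, M5=0, M6=0, M7=1, M8=0, M9=0, M10=0, M11=1, M12=0 → Y1=1, Y2=0 — eliminated
  M1 inverted output: M1=1 [inverted output], M2=1, M3=0, M4=1, M5=0, M6=0, M7=1, M8=0, M9=0, M10=0, M11=0, M12=1 → Y1=0, Y2=1 — matches
Only M1 inverted output reproduces the observed Y1=0, Y2=1.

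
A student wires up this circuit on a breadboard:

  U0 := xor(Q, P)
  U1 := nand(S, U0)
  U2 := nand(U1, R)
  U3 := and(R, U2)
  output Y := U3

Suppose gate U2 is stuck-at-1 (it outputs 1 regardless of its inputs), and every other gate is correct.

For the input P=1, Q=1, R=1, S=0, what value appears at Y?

1

Propagate with U2 forced: U0=0, U1=1, U2=1 [stuck-at-1], U3=1.
So Y = 1. (Without the fault it would be 0.)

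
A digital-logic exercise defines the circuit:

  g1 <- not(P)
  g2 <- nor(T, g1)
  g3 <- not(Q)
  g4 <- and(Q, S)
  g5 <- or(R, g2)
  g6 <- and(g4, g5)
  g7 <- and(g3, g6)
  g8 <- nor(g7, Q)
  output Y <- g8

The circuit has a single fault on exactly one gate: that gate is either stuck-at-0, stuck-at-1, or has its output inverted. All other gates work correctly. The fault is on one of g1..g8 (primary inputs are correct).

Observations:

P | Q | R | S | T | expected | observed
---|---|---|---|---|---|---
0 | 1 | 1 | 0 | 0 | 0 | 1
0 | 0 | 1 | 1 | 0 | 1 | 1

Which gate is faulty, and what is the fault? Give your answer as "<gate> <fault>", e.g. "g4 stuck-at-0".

Fault-free values for test 1 (P=0, Q=1, R=1, S=0, T=0): g1=1, g2=0, g3=0, g4=0, g5=1, g6=0, g7=0, g8=0, giving Y=0. Observed 1.
Test 1: faults giving observed 1 are {g8 stuck-at-1, g8 inverted output}.
Test 2 (P=0, Q=0, R=1, S=1, T=0): fault-free g1=1, g2=0, g3=1, g4=0, g5=1, g6=0, g7=0, g8=1 → 1; observed 1. Eliminates g8 inverted output.
Only g8 stuck-at-1 is consistent with every test.

g8 stuck-at-1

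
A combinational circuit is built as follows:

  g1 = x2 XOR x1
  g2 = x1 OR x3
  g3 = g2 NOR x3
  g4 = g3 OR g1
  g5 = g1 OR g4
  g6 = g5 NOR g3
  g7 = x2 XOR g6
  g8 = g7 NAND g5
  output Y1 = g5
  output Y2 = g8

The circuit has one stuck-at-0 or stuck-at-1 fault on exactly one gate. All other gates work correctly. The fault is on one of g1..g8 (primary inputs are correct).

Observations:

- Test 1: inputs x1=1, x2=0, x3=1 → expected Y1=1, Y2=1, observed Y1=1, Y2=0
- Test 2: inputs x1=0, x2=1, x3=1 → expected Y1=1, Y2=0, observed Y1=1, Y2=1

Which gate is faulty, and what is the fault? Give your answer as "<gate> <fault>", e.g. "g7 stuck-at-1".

g6 stuck-at-1

Fault-free values for test 1 (x1=1, x2=0, x3=1): g1=1, g2=1, g3=0, g4=1, g5=1, g6=0, g7=0, g8=1, giving Y1=1, Y2=1. Observed Y1=1, Y2=0.
Test 1: faults giving observed Y1=1, Y2=0 are {g6 stuck-at-1, g7 stuck-at-1, g8 stuck-at-0}.
Test 2 (x1=0, x2=1, x3=1): fault-free g1=1, g2=1, g3=0, g4=1, g5=1, g6=0, g7=1, g8=0 → Y1=1, Y2=0; observed Y1=1, Y2=1. Eliminates g7 stuck-at-1, g8 stuck-at-0.
Only g6 stuck-at-1 is consistent with every test.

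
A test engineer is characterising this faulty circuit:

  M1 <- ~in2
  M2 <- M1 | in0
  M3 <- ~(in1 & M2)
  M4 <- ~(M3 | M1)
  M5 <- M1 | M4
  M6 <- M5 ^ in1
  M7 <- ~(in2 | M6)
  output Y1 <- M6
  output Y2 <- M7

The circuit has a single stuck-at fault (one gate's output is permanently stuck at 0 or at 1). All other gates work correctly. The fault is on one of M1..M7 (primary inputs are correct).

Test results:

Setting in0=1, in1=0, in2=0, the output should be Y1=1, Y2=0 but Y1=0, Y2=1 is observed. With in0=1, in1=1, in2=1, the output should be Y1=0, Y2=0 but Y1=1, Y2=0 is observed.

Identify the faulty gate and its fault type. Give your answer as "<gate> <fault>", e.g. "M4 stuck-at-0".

M5 stuck-at-0

Fault-free values for test 1 (in0=1, in1=0, in2=0): M1=1, M2=1, M3=1, M4=0, M5=1, M6=1, M7=0, giving Y1=1, Y2=0. Observed Y1=0, Y2=1.
Test 1: faults giving observed Y1=0, Y2=1 are {M1 stuck-at-0, M5 stuck-at-0, M6 stuck-at-0}.
Test 2 (in0=1, in1=1, in2=1): fault-free M1=0, M2=1, M3=0, M4=1, M5=1, M6=0, M7=0 → Y1=0, Y2=0; observed Y1=1, Y2=0. Eliminates M1 stuck-at-0, M6 stuck-at-0.
Only M5 stuck-at-0 is consistent with every test.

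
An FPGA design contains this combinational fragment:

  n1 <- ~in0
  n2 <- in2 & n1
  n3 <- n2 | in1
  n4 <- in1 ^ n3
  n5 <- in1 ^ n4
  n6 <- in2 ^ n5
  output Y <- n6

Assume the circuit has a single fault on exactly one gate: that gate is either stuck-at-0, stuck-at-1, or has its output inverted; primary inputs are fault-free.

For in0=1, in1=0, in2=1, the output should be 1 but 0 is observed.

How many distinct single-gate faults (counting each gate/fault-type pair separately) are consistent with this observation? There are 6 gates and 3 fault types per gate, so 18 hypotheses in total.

Fault-free: n1=0, n2=0, n3=0, n4=0, n5=0, n6=1 → 1. Observed 0.
  n1: stuck-at-1, inverted output ✓; others ✗
  n2: stuck-at-1, inverted output ✓; others ✗
  n3: stuck-at-1, inverted output ✓; others ✗
  n4: stuck-at-1, inverted output ✓; others ✗
  n5: stuck-at-1, inverted output ✓; others ✗
  n6: stuck-at-0, inverted output ✓; others ✗
Consistent faults: {n1 stuck-at-1, n1 inverted output, n2 stuck-at-1, n2 inverted output, n3 stuck-at-1, n3 inverted output, n4 stuck-at-1, n4 inverted output, n5 stuck-at-1, n5 inverted output, n6 stuck-at-0, n6 inverted output} — 12 in all.

12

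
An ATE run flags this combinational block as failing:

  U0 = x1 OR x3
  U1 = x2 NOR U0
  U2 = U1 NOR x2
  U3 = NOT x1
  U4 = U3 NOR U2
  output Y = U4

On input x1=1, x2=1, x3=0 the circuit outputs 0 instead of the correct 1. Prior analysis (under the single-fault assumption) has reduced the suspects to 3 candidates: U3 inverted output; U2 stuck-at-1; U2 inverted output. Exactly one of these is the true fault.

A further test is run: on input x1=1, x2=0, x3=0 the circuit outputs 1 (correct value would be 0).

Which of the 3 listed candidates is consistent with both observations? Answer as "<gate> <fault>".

Evaluate each candidate on input x1=1, x2=0, x3=0:
  U3 inverted output: U0=1, U1=0, U2=1, U3=1 [inverted output], U4=0 → 0 — eliminated
  U2 stuck-at-1: U0=1, U1=0, U2=1 [stuck-at-1], U3=0, U4=0 → 0 — eliminated
  U2 inverted output: U0=1, U1=0, U2=0 [inverted output], U3=0, U4=1 → 1 — matches
Only U2 inverted output reproduces the observed 1.

U2 inverted output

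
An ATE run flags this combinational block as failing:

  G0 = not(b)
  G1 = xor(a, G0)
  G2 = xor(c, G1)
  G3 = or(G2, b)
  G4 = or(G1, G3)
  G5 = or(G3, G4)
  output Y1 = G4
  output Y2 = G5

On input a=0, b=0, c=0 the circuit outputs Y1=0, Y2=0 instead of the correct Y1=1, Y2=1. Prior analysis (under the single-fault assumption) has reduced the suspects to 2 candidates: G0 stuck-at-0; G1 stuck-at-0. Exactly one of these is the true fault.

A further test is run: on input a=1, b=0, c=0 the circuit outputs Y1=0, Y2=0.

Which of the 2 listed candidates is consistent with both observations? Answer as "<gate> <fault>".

G1 stuck-at-0

Evaluate each candidate on input a=1, b=0, c=0:
  G0 stuck-at-0: G0=0 [stuck-at-0], G1=1, G2=1, G3=1, G4=1, G5=1 → Y1=1, Y2=1 — eliminated
  G1 stuck-at-0: G0=1, G1=0 [stuck-at-0], G2=0, G3=0, G4=0, G5=0 → Y1=0, Y2=0 — matches
Only G1 stuck-at-0 reproduces the observed Y1=0, Y2=0.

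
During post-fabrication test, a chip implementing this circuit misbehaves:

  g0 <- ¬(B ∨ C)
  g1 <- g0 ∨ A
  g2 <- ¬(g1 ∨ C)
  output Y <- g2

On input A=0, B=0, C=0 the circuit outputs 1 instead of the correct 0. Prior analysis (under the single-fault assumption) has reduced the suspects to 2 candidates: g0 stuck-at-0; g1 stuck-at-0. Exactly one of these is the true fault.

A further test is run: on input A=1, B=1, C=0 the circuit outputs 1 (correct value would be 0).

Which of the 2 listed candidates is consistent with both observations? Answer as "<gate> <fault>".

Evaluate each candidate on input A=1, B=1, C=0:
  g0 stuck-at-0: g0=0 [stuck-at-0], g1=1, g2=0 → 0 — eliminated
  g1 stuck-at-0: g0=0, g1=0 [stuck-at-0], g2=1 → 1 — matches
Only g1 stuck-at-0 reproduces the observed 1.

g1 stuck-at-0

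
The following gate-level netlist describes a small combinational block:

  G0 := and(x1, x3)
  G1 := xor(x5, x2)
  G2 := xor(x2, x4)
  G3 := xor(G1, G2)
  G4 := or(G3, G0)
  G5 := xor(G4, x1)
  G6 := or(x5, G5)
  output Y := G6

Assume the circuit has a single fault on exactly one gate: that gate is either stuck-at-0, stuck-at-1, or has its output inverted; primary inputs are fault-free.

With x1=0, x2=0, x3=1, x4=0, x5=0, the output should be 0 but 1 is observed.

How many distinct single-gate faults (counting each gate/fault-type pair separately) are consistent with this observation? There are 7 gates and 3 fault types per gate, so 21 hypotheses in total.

Fault-free: G0=0, G1=0, G2=0, G3=0, G4=0, G5=0, G6=0 → 0. Observed 1.
  G0: stuck-at-1, inverted output ✓; others ✗
  G1: stuck-at-1, inverted output ✓; others ✗
  G2: stuck-at-1, inverted output ✓; others ✗
  G3: stuck-at-1, inverted output ✓; others ✗
  G4: stuck-at-1, inverted output ✓; others ✗
  G5: stuck-at-1, inverted output ✓; others ✗
  G6: stuck-at-1, inverted output ✓; others ✗
Consistent faults: {G0 stuck-at-1, G0 inverted output, G1 stuck-at-1, G1 inverted output, G2 stuck-at-1, G2 inverted output, G3 stuck-at-1, G3 inverted output, G4 stuck-at-1, G4 inverted output, G5 stuck-at-1, G5 inverted output, G6 stuck-at-1, G6 inverted output} — 14 in all.

14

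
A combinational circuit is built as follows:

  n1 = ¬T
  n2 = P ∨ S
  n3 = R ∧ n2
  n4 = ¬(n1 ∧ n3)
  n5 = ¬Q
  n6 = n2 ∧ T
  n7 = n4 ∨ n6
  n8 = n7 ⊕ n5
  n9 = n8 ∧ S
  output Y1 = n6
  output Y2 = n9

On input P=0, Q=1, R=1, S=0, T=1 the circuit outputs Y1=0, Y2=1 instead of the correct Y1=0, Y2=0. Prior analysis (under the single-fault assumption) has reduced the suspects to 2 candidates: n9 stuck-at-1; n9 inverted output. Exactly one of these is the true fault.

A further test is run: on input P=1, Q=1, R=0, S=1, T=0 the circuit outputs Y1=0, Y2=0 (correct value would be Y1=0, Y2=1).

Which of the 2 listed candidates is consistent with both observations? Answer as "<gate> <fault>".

n9 inverted output

Evaluate each candidate on input P=1, Q=1, R=0, S=1, T=0:
  n9 stuck-at-1: n1=1, n2=1, n3=0, n4=1, n5=0, n6=0, n7=1, n8=1, n9=1 [stuck-at-1] → Y1=0, Y2=1 — eliminated
  n9 inverted output: n1=1, n2=1, n3=0, n4=1, n5=0, n6=0, n7=1, n8=1, n9=0 [inverted output] → Y1=0, Y2=0 — matches
Only n9 inverted output reproduces the observed Y1=0, Y2=0.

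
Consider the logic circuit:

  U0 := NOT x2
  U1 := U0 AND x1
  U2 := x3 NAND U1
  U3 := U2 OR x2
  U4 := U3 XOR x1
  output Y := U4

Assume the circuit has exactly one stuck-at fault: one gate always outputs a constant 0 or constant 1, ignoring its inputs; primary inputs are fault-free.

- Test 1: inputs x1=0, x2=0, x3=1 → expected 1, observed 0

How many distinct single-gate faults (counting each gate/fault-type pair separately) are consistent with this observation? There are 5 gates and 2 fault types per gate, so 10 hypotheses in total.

4

Fault-free: U0=1, U1=0, U2=1, U3=1, U4=1 → 1. Observed 0.
  U0 stuck-at-0: output 1 ✗
  U0 stuck-at-1: output 1 ✗
  U1 stuck-at-0: output 1 ✗
  U1 stuck-at-1: output 0 ✓
  U2 stuck-at-0: output 0 ✓
  U2 stuck-at-1: output 1 ✗
  U3 stuck-at-0: output 0 ✓
  U3 stuck-at-1: output 1 ✗
  U4 stuck-at-0: output 0 ✓
  U4 stuck-at-1: output 1 ✗
Consistent faults: {U1 stuck-at-1, U2 stuck-at-0, U3 stuck-at-0, U4 stuck-at-0} — 4 in all.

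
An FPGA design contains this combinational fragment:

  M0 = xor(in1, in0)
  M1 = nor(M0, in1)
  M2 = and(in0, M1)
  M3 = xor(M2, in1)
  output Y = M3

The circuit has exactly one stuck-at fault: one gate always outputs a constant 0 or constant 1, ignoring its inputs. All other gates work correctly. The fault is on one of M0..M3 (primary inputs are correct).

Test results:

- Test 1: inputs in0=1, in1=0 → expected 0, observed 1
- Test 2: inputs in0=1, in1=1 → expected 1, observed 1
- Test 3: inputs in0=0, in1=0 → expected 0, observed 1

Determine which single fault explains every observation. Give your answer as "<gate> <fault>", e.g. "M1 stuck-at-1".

M3 stuck-at-1

Fault-free values for test 1 (in0=1, in1=0): M0=1, M1=0, M2=0, M3=0, giving Y=0. Observed 1.
Test 1: faults giving observed 1 are {M0 stuck-at-0, M1 stuck-at-1, M2 stuck-at-1, M3 stuck-at-1}.
Test 2 (in0=1, in1=1): fault-free M0=0, M1=0, M2=0, M3=1 → 1; observed 1. Eliminates M1 stuck-at-1, M2 stuck-at-1.
Test 3 (in0=0, in1=0): fault-free M0=0, M1=1, M2=0, M3=0 → 0; observed 1. Eliminates M0 stuck-at-0.
Only M3 stuck-at-1 is consistent with every test.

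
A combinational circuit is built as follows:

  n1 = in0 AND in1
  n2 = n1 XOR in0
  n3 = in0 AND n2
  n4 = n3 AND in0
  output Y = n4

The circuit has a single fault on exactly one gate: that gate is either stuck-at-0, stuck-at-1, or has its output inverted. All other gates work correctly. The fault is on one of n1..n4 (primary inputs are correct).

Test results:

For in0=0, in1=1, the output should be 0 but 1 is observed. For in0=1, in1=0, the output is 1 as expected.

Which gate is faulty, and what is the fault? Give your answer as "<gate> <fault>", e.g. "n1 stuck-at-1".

n4 stuck-at-1

Fault-free values for test 1 (in0=0, in1=1): n1=0, n2=0, n3=0, n4=0, giving Y=0. Observed 1.
Test 1: faults giving observed 1 are {n4 stuck-at-1, n4 inverted output}.
Test 2 (in0=1, in1=0): fault-free n1=0, n2=1, n3=1, n4=1 → 1; observed 1. Eliminates n4 inverted output.
Only n4 stuck-at-1 is consistent with every test.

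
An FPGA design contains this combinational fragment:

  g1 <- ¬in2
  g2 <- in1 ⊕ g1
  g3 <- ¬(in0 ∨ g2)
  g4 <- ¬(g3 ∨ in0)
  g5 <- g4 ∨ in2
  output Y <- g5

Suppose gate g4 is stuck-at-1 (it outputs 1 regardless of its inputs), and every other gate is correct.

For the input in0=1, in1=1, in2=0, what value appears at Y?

1

Propagate with g4 forced: g1=1, g2=0, g3=0, g4=1 [stuck-at-1], g5=1.
So Y = 1. (Without the fault it would be 0.)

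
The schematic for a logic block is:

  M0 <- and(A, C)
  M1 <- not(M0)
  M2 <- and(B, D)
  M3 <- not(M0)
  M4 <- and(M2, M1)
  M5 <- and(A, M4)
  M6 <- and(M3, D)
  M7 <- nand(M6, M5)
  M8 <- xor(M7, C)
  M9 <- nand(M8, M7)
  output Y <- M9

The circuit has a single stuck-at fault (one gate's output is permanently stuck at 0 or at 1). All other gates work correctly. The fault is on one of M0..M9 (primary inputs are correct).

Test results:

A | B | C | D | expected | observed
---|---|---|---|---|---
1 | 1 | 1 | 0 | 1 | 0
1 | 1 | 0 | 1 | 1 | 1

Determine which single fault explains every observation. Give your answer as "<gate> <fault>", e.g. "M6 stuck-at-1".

Fault-free values for test 1 (A=1, B=1, C=1, D=0): M0=1, M1=0, M2=0, M3=0, M4=0, M5=0, M6=0, M7=1, M8=0, M9=1, giving Y=1. Observed 0.
Test 1: faults giving observed 0 are {M8 stuck-at-1, M9 stuck-at-0}.
Test 2 (A=1, B=1, C=0, D=1): fault-free M0=0, M1=1, M2=1, M3=1, M4=1, M5=1, M6=1, M7=0, M8=0, M9=1 → 1; observed 1. Eliminates M9 stuck-at-0.
Only M8 stuck-at-1 is consistent with every test.

M8 stuck-at-1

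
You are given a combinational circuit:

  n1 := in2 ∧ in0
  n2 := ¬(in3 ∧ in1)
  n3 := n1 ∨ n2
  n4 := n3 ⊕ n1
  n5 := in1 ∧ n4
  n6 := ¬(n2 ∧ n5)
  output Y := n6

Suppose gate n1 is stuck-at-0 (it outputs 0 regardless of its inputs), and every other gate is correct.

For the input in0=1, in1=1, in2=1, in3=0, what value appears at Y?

0

Propagate with n1 forced: n1=0 [stuck-at-0], n2=1, n3=1, n4=1, n5=1, n6=0.
So Y = 0. (Without the fault it would be 1.)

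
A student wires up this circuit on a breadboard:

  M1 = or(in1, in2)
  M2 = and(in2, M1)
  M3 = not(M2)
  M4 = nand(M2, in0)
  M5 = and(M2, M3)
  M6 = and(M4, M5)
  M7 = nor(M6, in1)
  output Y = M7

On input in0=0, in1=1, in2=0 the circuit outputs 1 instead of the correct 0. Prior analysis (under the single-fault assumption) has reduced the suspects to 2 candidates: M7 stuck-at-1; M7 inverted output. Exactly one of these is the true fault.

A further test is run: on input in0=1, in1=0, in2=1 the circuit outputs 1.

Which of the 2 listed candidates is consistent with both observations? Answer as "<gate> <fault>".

Evaluate each candidate on input in0=1, in1=0, in2=1:
  M7 stuck-at-1: M1=1, M2=1, M3=0, M4=0, M5=0, M6=0, M7=1 [stuck-at-1] → 1 — matches
  M7 inverted output: M1=1, M2=1, M3=0, M4=0, M5=0, M6=0, M7=0 [inverted output] → 0 — eliminated
Only M7 stuck-at-1 reproduces the observed 1.

M7 stuck-at-1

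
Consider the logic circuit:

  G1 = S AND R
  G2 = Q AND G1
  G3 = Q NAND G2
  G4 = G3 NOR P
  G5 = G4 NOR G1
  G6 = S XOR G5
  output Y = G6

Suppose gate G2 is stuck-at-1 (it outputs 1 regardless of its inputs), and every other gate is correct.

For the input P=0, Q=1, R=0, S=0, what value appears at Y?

0

Propagate with G2 forced: G1=0, G2=1 [stuck-at-1], G3=0, G4=1, G5=0, G6=0.
So Y = 0. (Without the fault it would be 1.)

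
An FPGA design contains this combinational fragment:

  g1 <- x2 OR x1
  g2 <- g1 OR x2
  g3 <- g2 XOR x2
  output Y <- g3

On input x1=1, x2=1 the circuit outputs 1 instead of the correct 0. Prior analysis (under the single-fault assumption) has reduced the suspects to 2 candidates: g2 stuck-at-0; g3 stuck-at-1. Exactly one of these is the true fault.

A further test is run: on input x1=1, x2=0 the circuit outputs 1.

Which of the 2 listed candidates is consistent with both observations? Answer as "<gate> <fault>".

Evaluate each candidate on input x1=1, x2=0:
  g2 stuck-at-0: g1=1, g2=0 [stuck-at-0], g3=0 → 0 — eliminated
  g3 stuck-at-1: g1=1, g2=1, g3=1 [stuck-at-1] → 1 — matches
Only g3 stuck-at-1 reproduces the observed 1.

g3 stuck-at-1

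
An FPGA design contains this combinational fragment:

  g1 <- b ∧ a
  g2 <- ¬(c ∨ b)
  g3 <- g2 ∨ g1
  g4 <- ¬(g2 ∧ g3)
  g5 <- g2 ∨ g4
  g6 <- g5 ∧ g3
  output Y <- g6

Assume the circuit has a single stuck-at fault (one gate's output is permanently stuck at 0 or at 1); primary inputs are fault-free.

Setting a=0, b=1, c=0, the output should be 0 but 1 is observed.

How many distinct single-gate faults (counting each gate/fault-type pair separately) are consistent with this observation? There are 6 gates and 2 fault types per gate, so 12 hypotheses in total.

4

Fault-free: g1=0, g2=0, g3=0, g4=1, g5=1, g6=0 → 0. Observed 1.
  g1 stuck-at-0: output 0 ✗
  g1 stuck-at-1: output 1 ✓
  g2 stuck-at-0: output 0 ✗
  g2 stuck-at-1: output 1 ✓
  g3 stuck-at-0: output 0 ✗
  g3 stuck-at-1: output 1 ✓
  g4 stuck-at-0: output 0 ✗
  g4 stuck-at-1: output 0 ✗
  g5 stuck-at-0: output 0 ✗
  g5 stuck-at-1: output 0 ✗
  g6 stuck-at-0: output 0 ✗
  g6 stuck-at-1: output 1 ✓
Consistent faults: {g1 stuck-at-1, g2 stuck-at-1, g3 stuck-at-1, g6 stuck-at-1} — 4 in all.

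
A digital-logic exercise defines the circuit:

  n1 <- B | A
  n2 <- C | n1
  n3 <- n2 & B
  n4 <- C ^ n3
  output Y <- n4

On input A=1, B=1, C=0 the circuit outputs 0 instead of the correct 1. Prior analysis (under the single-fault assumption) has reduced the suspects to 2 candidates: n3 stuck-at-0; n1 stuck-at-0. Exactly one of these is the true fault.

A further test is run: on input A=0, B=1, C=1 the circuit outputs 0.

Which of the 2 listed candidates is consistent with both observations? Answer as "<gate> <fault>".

n1 stuck-at-0

Evaluate each candidate on input A=0, B=1, C=1:
  n3 stuck-at-0: n1=1, n2=1, n3=0 [stuck-at-0], n4=1 → 1 — eliminated
  n1 stuck-at-0: n1=0 [stuck-at-0], n2=1, n3=1, n4=0 → 0 — matches
Only n1 stuck-at-0 reproduces the observed 0.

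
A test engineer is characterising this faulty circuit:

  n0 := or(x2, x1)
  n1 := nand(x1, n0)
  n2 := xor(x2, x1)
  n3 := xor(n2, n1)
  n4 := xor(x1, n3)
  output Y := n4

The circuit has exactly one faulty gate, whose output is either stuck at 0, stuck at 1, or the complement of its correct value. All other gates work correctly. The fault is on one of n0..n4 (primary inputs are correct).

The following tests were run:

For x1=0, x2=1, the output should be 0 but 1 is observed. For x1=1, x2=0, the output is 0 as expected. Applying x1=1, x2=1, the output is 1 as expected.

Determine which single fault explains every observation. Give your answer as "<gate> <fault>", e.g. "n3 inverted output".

Fault-free values for test 1 (x1=0, x2=1): n0=1, n1=1, n2=1, n3=0, n4=0, giving Y=0. Observed 1.
Test 1: faults giving observed 1 are {n1 stuck-at-0, n1 inverted output, n2 stuck-at-0, n2 inverted output, n3 stuck-at-1, n3 inverted output, n4 stuck-at-1, n4 inverted output}.
Test 2 (x1=1, x2=0): fault-free n0=1, n1=0, n2=1, n3=1, n4=0 → 0; observed 0. Eliminates n1 inverted output, n2 stuck-at-0, n2 inverted output, n3 inverted output, n4 stuck-at-1, n4 inverted output.
Test 3 (x1=1, x2=1): fault-free n0=1, n1=0, n2=0, n3=0, n4=1 → 1; observed 1. Eliminates n3 stuck-at-1.
Only n1 stuck-at-0 is consistent with every test.

n1 stuck-at-0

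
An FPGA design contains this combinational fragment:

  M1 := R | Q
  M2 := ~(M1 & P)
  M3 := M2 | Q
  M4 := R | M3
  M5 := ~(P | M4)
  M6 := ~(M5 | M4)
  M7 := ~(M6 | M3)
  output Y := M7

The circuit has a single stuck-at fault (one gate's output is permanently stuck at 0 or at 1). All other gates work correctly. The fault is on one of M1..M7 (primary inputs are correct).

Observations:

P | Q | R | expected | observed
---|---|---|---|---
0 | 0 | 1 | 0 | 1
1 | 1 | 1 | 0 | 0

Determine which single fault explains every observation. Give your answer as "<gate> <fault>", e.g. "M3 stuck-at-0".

M2 stuck-at-0

Fault-free values for test 1 (P=0, Q=0, R=1): M1=1, M2=1, M3=1, M4=1, M5=0, M6=0, M7=0, giving Y=0. Observed 1.
Test 1: faults giving observed 1 are {M2 stuck-at-0, M3 stuck-at-0, M7 stuck-at-1}.
Test 2 (P=1, Q=1, R=1): fault-free M1=1, M2=0, M3=1, M4=1, M5=0, M6=0, M7=0 → 0; observed 0. Eliminates M3 stuck-at-0, M7 stuck-at-1.
Only M2 stuck-at-0 is consistent with every test.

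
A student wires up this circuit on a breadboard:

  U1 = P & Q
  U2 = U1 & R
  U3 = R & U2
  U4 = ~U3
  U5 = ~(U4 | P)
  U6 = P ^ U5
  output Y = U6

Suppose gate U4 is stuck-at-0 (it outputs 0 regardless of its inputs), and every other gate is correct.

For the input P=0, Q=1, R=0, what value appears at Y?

1

Propagate with U4 forced: U1=0, U2=0, U3=0, U4=0 [stuck-at-0], U5=1, U6=1.
So Y = 1. (Without the fault it would be 0.)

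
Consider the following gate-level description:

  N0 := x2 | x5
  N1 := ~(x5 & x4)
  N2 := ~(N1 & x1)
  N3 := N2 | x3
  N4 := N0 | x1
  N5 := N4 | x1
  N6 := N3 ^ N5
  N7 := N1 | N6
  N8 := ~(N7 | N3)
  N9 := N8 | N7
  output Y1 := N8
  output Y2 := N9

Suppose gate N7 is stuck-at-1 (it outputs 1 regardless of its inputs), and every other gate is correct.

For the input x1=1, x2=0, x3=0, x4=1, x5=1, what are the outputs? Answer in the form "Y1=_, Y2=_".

Propagate with N7 forced: N0=1, N1=0, N2=1, N3=1, N4=1, N5=1, N6=0, N7=1 [stuck-at-1], N8=0, N9=1.
So the outputs are Y1=0, Y2=1. (Without the fault they would be Y1=0, Y2=0.)

Y1=0, Y2=1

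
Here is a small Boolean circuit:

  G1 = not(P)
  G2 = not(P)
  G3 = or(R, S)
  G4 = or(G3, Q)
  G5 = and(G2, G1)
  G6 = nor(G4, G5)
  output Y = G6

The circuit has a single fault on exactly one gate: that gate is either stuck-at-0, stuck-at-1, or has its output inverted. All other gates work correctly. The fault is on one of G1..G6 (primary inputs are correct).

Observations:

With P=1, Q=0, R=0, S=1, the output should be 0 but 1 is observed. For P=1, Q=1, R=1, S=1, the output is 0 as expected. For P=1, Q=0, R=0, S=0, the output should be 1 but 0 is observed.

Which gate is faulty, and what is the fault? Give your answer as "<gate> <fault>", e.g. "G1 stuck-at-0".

Fault-free values for test 1 (P=1, Q=0, R=0, S=1): G1=0, G2=0, G3=1, G4=1, G5=0, G6=0, giving Y=0. Observed 1.
Test 1: faults giving observed 1 are {G3 stuck-at-0, G3 inverted output, G4 stuck-at-0, G4 inverted output, G6 stuck-at-1, G6 inverted output}.
Test 2 (P=1, Q=1, R=1, S=1): fault-free G1=0, G2=0, G3=1, G4=1, G5=0, G6=0 → 0; observed 0. Eliminates G4 stuck-at-0, G4 inverted output, G6 stuck-at-1, G6 inverted output.
Test 3 (P=1, Q=0, R=0, S=0): fault-free G1=0, G2=0, G3=0, G4=0, G5=0, G6=1 → 1; observed 0. Eliminates G3 stuck-at-0.
Only G3 inverted output is consistent with every test.

G3 inverted output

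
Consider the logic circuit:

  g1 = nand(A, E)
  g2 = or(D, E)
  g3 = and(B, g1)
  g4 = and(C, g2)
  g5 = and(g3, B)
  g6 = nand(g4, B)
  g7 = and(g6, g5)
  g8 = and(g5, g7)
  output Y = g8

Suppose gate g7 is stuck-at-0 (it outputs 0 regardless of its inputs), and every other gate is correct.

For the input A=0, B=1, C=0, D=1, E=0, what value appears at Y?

0

Propagate with g7 forced: g1=1, g2=1, g3=1, g4=0, g5=1, g6=1, g7=0 [stuck-at-0], g8=0.
So Y = 0. (Without the fault it would be 1.)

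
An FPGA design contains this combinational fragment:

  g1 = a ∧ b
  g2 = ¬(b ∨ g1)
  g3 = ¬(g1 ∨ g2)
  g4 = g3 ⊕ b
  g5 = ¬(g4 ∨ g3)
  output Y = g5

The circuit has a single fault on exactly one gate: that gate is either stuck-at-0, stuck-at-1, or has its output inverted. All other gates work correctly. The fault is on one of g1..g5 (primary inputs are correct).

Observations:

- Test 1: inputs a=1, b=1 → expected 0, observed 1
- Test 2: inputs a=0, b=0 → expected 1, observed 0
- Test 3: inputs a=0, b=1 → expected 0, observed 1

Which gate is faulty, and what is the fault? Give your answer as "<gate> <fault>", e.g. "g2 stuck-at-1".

g5 inverted output

Fault-free values for test 1 (a=1, b=1): g1=1, g2=0, g3=0, g4=1, g5=0, giving Y=0. Observed 1.
Test 1: faults giving observed 1 are {g4 stuck-at-0, g4 inverted output, g5 stuck-at-1, g5 inverted output}.
Test 2 (a=0, b=0): fault-free g1=0, g2=1, g3=0, g4=0, g5=1 → 1; observed 0. Eliminates g4 stuck-at-0, g5 stuck-at-1.
Test 3 (a=0, b=1): fault-free g1=0, g2=0, g3=1, g4=0, g5=0 → 0; observed 1. Eliminates g4 inverted output.
Only g5 inverted output is consistent with every test.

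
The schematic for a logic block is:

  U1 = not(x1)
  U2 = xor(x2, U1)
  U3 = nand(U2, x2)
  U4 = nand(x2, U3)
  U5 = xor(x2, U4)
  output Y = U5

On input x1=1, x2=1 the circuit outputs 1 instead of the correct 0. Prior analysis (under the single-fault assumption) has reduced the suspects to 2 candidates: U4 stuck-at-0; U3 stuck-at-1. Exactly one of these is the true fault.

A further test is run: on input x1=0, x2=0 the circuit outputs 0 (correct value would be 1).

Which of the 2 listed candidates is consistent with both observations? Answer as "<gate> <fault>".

U4 stuck-at-0

Evaluate each candidate on input x1=0, x2=0:
  U4 stuck-at-0: U1=1, U2=1, U3=1, U4=0 [stuck-at-0], U5=0 → 0 — matches
  U3 stuck-at-1: U1=1, U2=1, U3=1 [stuck-at-1], U4=1, U5=1 → 1 — eliminated
Only U4 stuck-at-0 reproduces the observed 0.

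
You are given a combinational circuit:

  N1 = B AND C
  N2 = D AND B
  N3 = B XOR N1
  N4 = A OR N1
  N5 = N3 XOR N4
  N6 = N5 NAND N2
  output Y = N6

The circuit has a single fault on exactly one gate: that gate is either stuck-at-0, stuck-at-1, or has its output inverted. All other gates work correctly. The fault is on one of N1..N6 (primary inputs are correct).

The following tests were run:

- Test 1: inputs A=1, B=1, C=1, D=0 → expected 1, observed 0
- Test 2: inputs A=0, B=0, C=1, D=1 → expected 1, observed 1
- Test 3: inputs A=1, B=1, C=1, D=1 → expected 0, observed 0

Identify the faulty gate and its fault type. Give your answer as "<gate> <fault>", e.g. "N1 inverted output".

N2 stuck-at-1

Fault-free values for test 1 (A=1, B=1, C=1, D=0): N1=1, N2=0, N3=0, N4=1, N5=1, N6=1, giving Y=1. Observed 0.
Test 1: faults giving observed 0 are {N2 stuck-at-1, N2 inverted output, N6 stuck-at-0, N6 inverted output}.
Test 2 (A=0, B=0, C=1, D=1): fault-free N1=0, N2=0, N3=0, N4=0, N5=0, N6=1 → 1; observed 1. Eliminates N6 stuck-at-0, N6 inverted output.
Test 3 (A=1, B=1, C=1, D=1): fault-free N1=1, N2=1, N3=0, N4=1, N5=1, N6=0 → 0; observed 0. Eliminates N2 inverted output.
Only N2 stuck-at-1 is consistent with every test.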